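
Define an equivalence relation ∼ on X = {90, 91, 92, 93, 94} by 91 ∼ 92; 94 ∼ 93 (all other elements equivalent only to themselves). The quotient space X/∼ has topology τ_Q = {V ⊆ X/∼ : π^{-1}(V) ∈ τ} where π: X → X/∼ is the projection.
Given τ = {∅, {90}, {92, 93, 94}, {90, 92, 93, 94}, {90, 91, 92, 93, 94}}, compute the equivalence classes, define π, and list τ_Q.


X/∼ = {[90], [91=92], [93=94]}; |τ_Q| = 3.

Equivalence classes: [90], [91=92], [93=94].
Quotient map π: X → X/∼ sends 90 ↦ [90], 91 ↦ [91=92], 92 ↦ [91=92], 93 ↦ [93=94], 94 ↦ [93=94].
For each subset V ⊆ X/∼, compute π^{-1}(V) ⊆ X and check whether π^{-1}(V) ∈ τ. V is open in τ_Q iff π^{-1}(V) ∈ τ.
  V = {}: π^{-1}(V) = ∅ ∈ τ ✓.
  V = {[90]}: π^{-1}(V) = {90} ∈ τ ✓.
  V = {[91=92]}: π^{-1}(V) = {91, 92} ∉ τ ✗.
  V = {[90], [91=92]}: π^{-1}(V) = {90, 91, 92} ∉ τ ✗.
  V = {[93=94]}: π^{-1}(V) = {93, 94} ∉ τ ✗.
  V = {[90], [93=94]}: π^{-1}(V) = {90, 93, 94} ∉ τ ✗.
  V = {[91=92], [93=94]}: π^{-1}(V) = {91, 92, 93, 94} ∉ τ ✗.
  V = {[90], [91=92], [93=94]}: π^{-1}(V) = {90, 91, 92, 93, 94} ∈ τ ✓.
Open sets in the quotient: τ_Q = {{}, {[90]}, {[90], [91=92], [93=94]}} (3 elements).


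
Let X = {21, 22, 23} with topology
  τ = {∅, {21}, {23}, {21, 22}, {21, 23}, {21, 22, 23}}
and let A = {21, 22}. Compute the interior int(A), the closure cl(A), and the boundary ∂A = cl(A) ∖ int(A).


int(A) = {21, 22}, cl(A) = {21, 22}, ∂A = ∅.

Closed sets in (X, τ) are complements of opens:
  closed(X, τ) = {∅, {22}, {23}, {21, 22}, {22, 23}, {21, 22, 23}}.
int(A) = ⋃ {U ∈ τ : U ⊆ A}. Opens contained in A: ∅, {21}, {21, 22}.
Taking the union of these: int(A) = {21, 22}.
cl(A) = ⋂ {C closed : A ⊆ C}. Closed sets containing A: {21, 22}, {21, 22, 23}.
Intersecting these: cl(A) = {21, 22}.
∂A = cl(A) ∖ int(A) = {21, 22} ∖ {21, 22} = ∅.


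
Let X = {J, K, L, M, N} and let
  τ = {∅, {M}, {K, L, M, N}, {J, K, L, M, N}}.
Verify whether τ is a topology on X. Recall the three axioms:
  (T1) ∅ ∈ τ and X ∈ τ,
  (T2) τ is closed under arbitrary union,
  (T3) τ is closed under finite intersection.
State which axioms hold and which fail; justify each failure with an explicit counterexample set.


τ IS a topology on X.

Axiom (T1): ∅ ∈ τ? Yes; X ∈ τ? Yes.
Axiom (T2/T3): check pairwise unions and intersections of members of τ.
All pairwise intersections and unions checked — each lies in τ. Therefore τ satisfies (T1), (T2), (T3): it IS a topology on X.


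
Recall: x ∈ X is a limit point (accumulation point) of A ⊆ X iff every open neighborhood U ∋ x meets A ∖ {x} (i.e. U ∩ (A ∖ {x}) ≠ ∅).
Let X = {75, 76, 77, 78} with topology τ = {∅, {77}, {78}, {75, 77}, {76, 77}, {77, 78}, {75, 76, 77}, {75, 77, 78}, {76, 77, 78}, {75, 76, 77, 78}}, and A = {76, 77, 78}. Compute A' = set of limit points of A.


A' = {75, 76}

For each x ∈ X, list the open sets U ∈ τ with x ∈ U, then check whether U ∩ (A ∖ {x}) ≠ ∅ for every such U.
  x = 75: opens ∋ x are {75, 77}, {75, 76, 77}, {75, 77, 78}, {75, 76, 77, 78}; each meets A ∖ {75}, so x IS a limit point.
  x = 76: opens ∋ x are {76, 77}, {75, 76, 77}, {76, 77, 78}, {75, 76, 77, 78}; each meets A ∖ {76}, so x IS a limit point.
  x = 77: open {77} ∋ x has {77} ∩ (A ∖ {77}) = ∅, so x is NOT a limit point.
  x = 78: open {78} ∋ x has {78} ∩ (A ∖ {78}) = ∅, so x is NOT a limit point.
Collecting: A' = {75, 76}.


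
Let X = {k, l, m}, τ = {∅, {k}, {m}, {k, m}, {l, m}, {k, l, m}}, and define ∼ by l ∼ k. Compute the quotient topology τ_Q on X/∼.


X/∼ = {[k=l], [m]}; |τ_Q| = 3.

Equivalence classes: [k=l], [m].
Quotient map π: X → X/∼ sends k ↦ [k=l], l ↦ [k=l], m ↦ [m].
For each subset V ⊆ X/∼, compute π^{-1}(V) ⊆ X and check whether π^{-1}(V) ∈ τ. V is open in τ_Q iff π^{-1}(V) ∈ τ.
  V = {}: π^{-1}(V) = ∅ ∈ τ ✓.
  V = {[k=l]}: π^{-1}(V) = {k, l} ∉ τ ✗.
  V = {[m]}: π^{-1}(V) = {m} ∈ τ ✓.
  V = {[k=l], [m]}: π^{-1}(V) = {k, l, m} ∈ τ ✓.
Open sets in the quotient: τ_Q = {{}, {[m]}, {[k=l], [m]}} (3 elements).


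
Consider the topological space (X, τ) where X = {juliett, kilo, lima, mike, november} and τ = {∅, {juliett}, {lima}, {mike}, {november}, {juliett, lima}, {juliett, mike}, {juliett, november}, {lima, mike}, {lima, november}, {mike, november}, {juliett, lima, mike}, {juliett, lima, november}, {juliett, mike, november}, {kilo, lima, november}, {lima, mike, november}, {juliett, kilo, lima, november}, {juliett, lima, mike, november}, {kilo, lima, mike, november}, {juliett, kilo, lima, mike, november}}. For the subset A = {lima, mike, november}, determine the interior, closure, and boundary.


int(A) = {lima, mike, november}, cl(A) = {kilo, lima, mike, november}, ∂A = {kilo}.

Closed sets in (X, τ) are complements of opens:
  closed(X, τ) = {∅, {juliett}, {kilo}, {mike}, {juliett, kilo}, {juliett, mike}, {kilo, lima}, {kilo, mike}, {kilo, november}, {juliett, kilo, lima}, {juliett, kilo, mike}, {juliett, kilo, november}, {kilo, lima, mike}, {kilo, lima, november}, {kilo, mike, november}, {juliett, kilo, lima, mike}, {juliett, kilo, lima, november}, {juliett, kilo, mike, november}, {kilo, lima, mike, november}, {juliett, kilo, lima, mike, november}}.
int(A) = ⋃ {U ∈ τ : U ⊆ A}. Opens contained in A: ∅, {lima}, {mike}, {november}, {lima, mike}, {lima, november}, {mike, november}, {lima, mike, november}.
Taking the union of these: int(A) = {lima, mike, november}.
cl(A) = ⋂ {C closed : A ⊆ C}. Closed sets containing A: {kilo, lima, mike, november}, {juliett, kilo, lima, mike, november}.
Intersecting these: cl(A) = {kilo, lima, mike, november}.
∂A = cl(A) ∖ int(A) = {kilo, lima, mike, november} ∖ {lima, mike, november} = {kilo}.


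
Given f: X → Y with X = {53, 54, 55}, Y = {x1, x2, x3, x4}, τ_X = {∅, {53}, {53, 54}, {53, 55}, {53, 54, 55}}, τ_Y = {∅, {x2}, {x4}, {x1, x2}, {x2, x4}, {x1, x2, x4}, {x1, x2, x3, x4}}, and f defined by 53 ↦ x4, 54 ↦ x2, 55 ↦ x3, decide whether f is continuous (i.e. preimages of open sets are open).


f is NOT continuous.

Compute f^{-1}(U) for each U ∈ τ_Y:
  U = ∅: f^{-1}(U) = ∅ ∈ τ_X ✓.
  U = {x2}: f^{-1}(U) = {54} ∉ τ_X ✗.
  U = {x4}: f^{-1}(U) = {53} ∈ τ_X ✓.
  U = {x1, x2}: f^{-1}(U) = {54} ∉ τ_X ✗.
  U = {x2, x4}: f^{-1}(U) = {53, 54} ∈ τ_X ✓.
  U = {x1, x2, x4}: f^{-1}(U) = {53, 54} ∈ τ_X ✓.
  U = {x1, x2, x3, x4}: f^{-1}(U) = {53, 54, 55} ∈ τ_X ✓.
Found U = {x2} with f^{-1}(U) = {54} not in τ_X. Therefore f is NOT continuous.


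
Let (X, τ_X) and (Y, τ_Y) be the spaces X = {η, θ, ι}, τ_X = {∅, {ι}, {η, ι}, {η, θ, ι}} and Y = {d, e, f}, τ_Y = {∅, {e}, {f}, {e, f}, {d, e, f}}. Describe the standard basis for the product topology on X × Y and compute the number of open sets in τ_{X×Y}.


Basis B = {∅ × ∅, {ι} × {e}, {ι} × {f}, {η, ι} × {e}, {η, ι} × {f}, {ι} × {e, f}, {η, θ, ι} × {e}, {η, θ, ι} × {f}, {ι} × {d, e, f}, {η, ι} × {e, f}, {η, ι} × {d, e, f}, {η, θ, ι} × {e, f}, {η, θ, ι} × {d, e, f}}; |τ_{X×Y}| = 30.

Enumerate products U × V with U ∈ τ_X, V ∈ τ_Y (deduplicated):
  ∅ × ∅ = {} (∅)
  {ι} × {e} = {(ι,e)}
  {ι} × {f} = {(ι,f)}
  {η, ι} × {e} = {(η,e), (ι,e)}
  {η, ι} × {f} = {(η,f), (ι,f)}
  {ι} × {e, f} = {(ι,e), (ι,f)}
  {η, θ, ι} × {e} = {(η,e), (θ,e), (ι,e)}
  {η, θ, ι} × {f} = {(η,f), (θ,f), (ι,f)}
  {ι} × {d, e, f} = {(ι,d), (ι,e), (ι,f)}
  {η, ι} × {e, f} = {(η,e), (η,f), (ι,e), (ι,f)}
  {η, ι} × {d, e, f} = {(η,d), (η,e), (η,f), (ι,d), (ι,e), (ι,f)}
  {η, θ, ι} × {e, f} = {(η,e), (η,f), (θ,e), (θ,f), (ι,e), (ι,f)}
  {η, θ, ι} × {d, e, f} = {(η,d), (η,e), (η,f), (θ,d), (θ,e), (θ,f), (ι,d), (ι,e), (ι,f)}
These 13 distinct sets form the basis B.
Close under arbitrary unions to get τ_{X×Y}; counting gives |τ_{X×Y}| = 30.


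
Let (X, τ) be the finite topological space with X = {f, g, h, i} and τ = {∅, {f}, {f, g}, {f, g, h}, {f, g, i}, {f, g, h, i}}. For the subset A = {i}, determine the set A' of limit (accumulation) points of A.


A' = ∅

For each x ∈ X, list the open sets U ∈ τ with x ∈ U, then check whether U ∩ (A ∖ {x}) ≠ ∅ for every such U.
  x = f: open {f} ∋ x has {f} ∩ (A ∖ {f}) = ∅, so x is NOT a limit point.
  x = g: open {f, g} ∋ x has {f, g} ∩ (A ∖ {g}) = ∅, so x is NOT a limit point.
  x = h: open {f, g, h} ∋ x has {f, g, h} ∩ (A ∖ {h}) = ∅, so x is NOT a limit point.
  x = i: open {f, g, i} ∋ x has {f, g, i} ∩ (A ∖ {i}) = ∅, so x is NOT a limit point.
Collecting: A' = ∅.


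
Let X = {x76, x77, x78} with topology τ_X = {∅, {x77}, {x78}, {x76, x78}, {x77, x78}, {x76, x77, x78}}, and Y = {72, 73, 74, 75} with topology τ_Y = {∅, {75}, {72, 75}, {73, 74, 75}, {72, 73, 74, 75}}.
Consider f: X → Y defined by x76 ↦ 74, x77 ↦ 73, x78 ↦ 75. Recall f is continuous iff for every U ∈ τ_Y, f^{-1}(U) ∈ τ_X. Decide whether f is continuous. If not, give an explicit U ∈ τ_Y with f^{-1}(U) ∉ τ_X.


f IS continuous.

Compute f^{-1}(U) for each U ∈ τ_Y:
  U = ∅: f^{-1}(U) = ∅ ∈ τ_X ✓.
  U = {75}: f^{-1}(U) = {x78} ∈ τ_X ✓.
  U = {72, 75}: f^{-1}(U) = {x78} ∈ τ_X ✓.
  U = {73, 74, 75}: f^{-1}(U) = {x76, x77, x78} ∈ τ_X ✓.
  U = {72, 73, 74, 75}: f^{-1}(U) = {x76, x77, x78} ∈ τ_X ✓.
Every preimage lies in τ_X, so f IS continuous.


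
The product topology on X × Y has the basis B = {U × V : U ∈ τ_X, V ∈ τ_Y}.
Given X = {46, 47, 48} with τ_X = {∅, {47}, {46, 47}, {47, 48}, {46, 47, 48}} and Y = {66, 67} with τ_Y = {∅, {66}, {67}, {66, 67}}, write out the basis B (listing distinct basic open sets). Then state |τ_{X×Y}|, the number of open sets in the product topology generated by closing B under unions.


Basis B = {∅ × ∅, {47} × {66}, {47} × {67}, {46, 47} × {66}, {46, 47} × {67}, {47} × {66, 67}, {47, 48} × {66}, {47, 48} × {67}, {46, 47, 48} × {66}, {46, 47, 48} × {67}, {46, 47} × {66, 67}, {47, 48} × {66, 67}, {46, 47, 48} × {66, 67}}; |τ_{X×Y}| = 25.

Enumerate products U × V with U ∈ τ_X, V ∈ τ_Y (deduplicated):
  ∅ × ∅ = {} (∅)
  {47} × {66} = {(47,66)}
  {47} × {67} = {(47,67)}
  {46, 47} × {66} = {(46,66), (47,66)}
  {46, 47} × {67} = {(46,67), (47,67)}
  {47} × {66, 67} = {(47,66), (47,67)}
  {47, 48} × {66} = {(47,66), (48,66)}
  {47, 48} × {67} = {(47,67), (48,67)}
  {46, 47, 48} × {66} = {(46,66), (47,66), (48,66)}
  {46, 47, 48} × {67} = {(46,67), (47,67), (48,67)}
  {46, 47} × {66, 67} = {(46,66), (46,67), (47,66), (47,67)}
  {47, 48} × {66, 67} = {(47,66), (47,67), (48,66), (48,67)}
  {46, 47, 48} × {66, 67} = {(46,66), (46,67), (47,66), (47,67), (48,66), (48,67)}
These 13 distinct sets form the basis B.
Close under arbitrary unions to get τ_{X×Y}; counting gives |τ_{X×Y}| = 25.


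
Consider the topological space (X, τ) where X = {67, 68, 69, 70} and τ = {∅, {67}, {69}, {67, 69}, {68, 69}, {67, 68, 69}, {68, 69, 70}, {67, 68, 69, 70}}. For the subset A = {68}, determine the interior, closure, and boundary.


int(A) = ∅, cl(A) = {68, 70}, ∂A = {68, 70}.

Closed sets in (X, τ) are complements of opens:
  closed(X, τ) = {∅, {67}, {70}, {67, 70}, {68, 70}, {67, 68, 70}, {68, 69, 70}, {67, 68, 69, 70}}.
int(A) = ⋃ {U ∈ τ : U ⊆ A}. Opens contained in A: ∅.
Taking the union of these: int(A) = ∅.
cl(A) = ⋂ {C closed : A ⊆ C}. Closed sets containing A: {68, 70}, {67, 68, 70}, {68, 69, 70}, {67, 68, 69, 70}.
Intersecting these: cl(A) = {68, 70}.
∂A = cl(A) ∖ int(A) = {68, 70} ∖ ∅ = {68, 70}.


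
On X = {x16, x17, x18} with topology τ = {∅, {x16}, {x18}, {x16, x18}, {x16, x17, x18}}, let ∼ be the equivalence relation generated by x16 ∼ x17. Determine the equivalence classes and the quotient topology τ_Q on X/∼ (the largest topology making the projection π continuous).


X/∼ = {[x16=x17], [x18]}; |τ_Q| = 3.

Equivalence classes: [x16=x17], [x18].
Quotient map π: X → X/∼ sends x16 ↦ [x16=x17], x17 ↦ [x16=x17], x18 ↦ [x18].
For each subset V ⊆ X/∼, compute π^{-1}(V) ⊆ X and check whether π^{-1}(V) ∈ τ. V is open in τ_Q iff π^{-1}(V) ∈ τ.
  V = {}: π^{-1}(V) = ∅ ∈ τ ✓.
  V = {[x16=x17]}: π^{-1}(V) = {x16, x17} ∉ τ ✗.
  V = {[x18]}: π^{-1}(V) = {x18} ∈ τ ✓.
  V = {[x16=x17], [x18]}: π^{-1}(V) = {x16, x17, x18} ∈ τ ✓.
Open sets in the quotient: τ_Q = {{}, {[x18]}, {[x16=x17], [x18]}} (3 elements).


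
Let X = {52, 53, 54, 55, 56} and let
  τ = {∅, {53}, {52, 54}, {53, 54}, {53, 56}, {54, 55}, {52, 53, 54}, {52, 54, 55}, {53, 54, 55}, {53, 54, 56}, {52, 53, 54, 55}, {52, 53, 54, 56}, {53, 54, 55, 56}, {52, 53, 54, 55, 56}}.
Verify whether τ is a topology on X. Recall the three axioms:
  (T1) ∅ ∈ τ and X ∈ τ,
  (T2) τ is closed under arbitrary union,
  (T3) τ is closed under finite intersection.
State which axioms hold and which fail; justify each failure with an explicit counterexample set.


τ is NOT a topology on X.

Axiom (T1): ∅ ∈ τ? Yes; X ∈ τ? Yes.
Axiom (T2/T3): check pairwise unions and intersections of members of τ.
Counterexample for (T3): {52, 54} ∩ {53, 54} = {54} ∉ τ. Therefore τ is NOT a topology.


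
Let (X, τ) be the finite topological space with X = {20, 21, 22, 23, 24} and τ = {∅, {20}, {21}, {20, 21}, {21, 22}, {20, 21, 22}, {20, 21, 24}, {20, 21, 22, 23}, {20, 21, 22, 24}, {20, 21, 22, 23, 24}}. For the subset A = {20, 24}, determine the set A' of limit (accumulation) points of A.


A' = {23, 24}

For each x ∈ X, list the open sets U ∈ τ with x ∈ U, then check whether U ∩ (A ∖ {x}) ≠ ∅ for every such U.
  x = 20: open {20} ∋ x has {20} ∩ (A ∖ {20}) = ∅, so x is NOT a limit point.
  x = 21: open {21} ∋ x has {21} ∩ (A ∖ {21}) = ∅, so x is NOT a limit point.
  x = 22: open {21, 22} ∋ x has {21, 22} ∩ (A ∖ {22}) = ∅, so x is NOT a limit point.
  x = 23: opens ∋ x are {20, 21, 22, 23}, {20, 21, 22, 23, 24}; each meets A ∖ {23}, so x IS a limit point.
  x = 24: opens ∋ x are {20, 21, 24}, {20, 21, 22, 24}, {20, 21, 22, 23, 24}; each meets A ∖ {24}, so x IS a limit point.
Collecting: A' = {23, 24}.


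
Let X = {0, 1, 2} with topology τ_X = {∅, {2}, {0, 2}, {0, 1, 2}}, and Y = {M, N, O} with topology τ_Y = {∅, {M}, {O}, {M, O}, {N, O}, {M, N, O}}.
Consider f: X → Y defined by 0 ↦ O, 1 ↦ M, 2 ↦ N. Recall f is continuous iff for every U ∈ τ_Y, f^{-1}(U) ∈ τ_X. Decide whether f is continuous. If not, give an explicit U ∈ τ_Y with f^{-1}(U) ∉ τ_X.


f is NOT continuous.

Compute f^{-1}(U) for each U ∈ τ_Y:
  U = ∅: f^{-1}(U) = ∅ ∈ τ_X ✓.
  U = {M}: f^{-1}(U) = {1} ∉ τ_X ✗.
  U = {O}: f^{-1}(U) = {0} ∉ τ_X ✗.
  U = {M, O}: f^{-1}(U) = {0, 1} ∉ τ_X ✗.
  U = {N, O}: f^{-1}(U) = {0, 2} ∈ τ_X ✓.
  U = {M, N, O}: f^{-1}(U) = {0, 1, 2} ∈ τ_X ✓.
Found U = {M} with f^{-1}(U) = {1} not in τ_X. Therefore f is NOT continuous.


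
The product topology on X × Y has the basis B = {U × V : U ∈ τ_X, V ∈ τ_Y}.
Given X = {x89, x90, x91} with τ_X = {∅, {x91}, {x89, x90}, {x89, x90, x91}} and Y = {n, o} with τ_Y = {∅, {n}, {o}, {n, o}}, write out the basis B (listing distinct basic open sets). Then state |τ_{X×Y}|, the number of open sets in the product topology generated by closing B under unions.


Basis B = {∅ × ∅, {x91} × {n}, {x91} × {o}, {x89, x90} × {n}, {x89, x90} × {o}, {x91} × {n, o}, {x89, x90, x91} × {n}, {x89, x90, x91} × {o}, {x89, x90} × {n, o}, {x89, x90, x91} × {n, o}}; |τ_{X×Y}| = 16.

Enumerate products U × V with U ∈ τ_X, V ∈ τ_Y (deduplicated):
  ∅ × ∅ = {} (∅)
  {x91} × {n} = {(x91,n)}
  {x91} × {o} = {(x91,o)}
  {x89, x90} × {n} = {(x89,n), (x90,n)}
  {x89, x90} × {o} = {(x89,o), (x90,o)}
  {x91} × {n, o} = {(x91,n), (x91,o)}
  {x89, x90, x91} × {n} = {(x89,n), (x90,n), (x91,n)}
  {x89, x90, x91} × {o} = {(x89,o), (x90,o), (x91,o)}
  {x89, x90} × {n, o} = {(x89,n), (x89,o), (x90,n), (x90,o)}
  {x89, x90, x91} × {n, o} = {(x89,n), (x89,o), (x90,n), (x90,o), (x91,n), (x91,o)}
These 10 distinct sets form the basis B.
Close under arbitrary unions to get τ_{X×Y}; counting gives |τ_{X×Y}| = 16.


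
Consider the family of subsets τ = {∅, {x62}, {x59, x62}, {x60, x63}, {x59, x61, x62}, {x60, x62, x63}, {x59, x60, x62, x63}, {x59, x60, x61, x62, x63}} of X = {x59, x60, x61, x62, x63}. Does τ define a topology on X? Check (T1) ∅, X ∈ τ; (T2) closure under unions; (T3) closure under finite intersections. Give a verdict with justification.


τ IS a topology on X.

Axiom (T1): ∅ ∈ τ? Yes; X ∈ τ? Yes.
Axiom (T2/T3): check pairwise unions and intersections of members of τ.
All pairwise intersections and unions checked — each lies in τ. Therefore τ satisfies (T1), (T2), (T3): it IS a topology on X.


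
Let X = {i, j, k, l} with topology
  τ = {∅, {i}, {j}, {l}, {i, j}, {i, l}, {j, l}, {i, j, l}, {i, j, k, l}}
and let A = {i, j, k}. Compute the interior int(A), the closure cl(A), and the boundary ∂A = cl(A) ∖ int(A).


int(A) = {i, j}, cl(A) = {i, j, k}, ∂A = {k}.

Closed sets in (X, τ) are complements of opens:
  closed(X, τ) = {∅, {k}, {i, k}, {j, k}, {k, l}, {i, j, k}, {i, k, l}, {j, k, l}, {i, j, k, l}}.
int(A) = ⋃ {U ∈ τ : U ⊆ A}. Opens contained in A: ∅, {i}, {j}, {i, j}.
Taking the union of these: int(A) = {i, j}.
cl(A) = ⋂ {C closed : A ⊆ C}. Closed sets containing A: {i, j, k}, {i, j, k, l}.
Intersecting these: cl(A) = {i, j, k}.
∂A = cl(A) ∖ int(A) = {i, j, k} ∖ {i, j} = {k}.


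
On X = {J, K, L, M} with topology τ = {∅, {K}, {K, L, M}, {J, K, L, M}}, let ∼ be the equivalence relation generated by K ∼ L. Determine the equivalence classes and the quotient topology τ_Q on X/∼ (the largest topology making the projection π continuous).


X/∼ = {[J], [K=L], [M]}; |τ_Q| = 3.

Equivalence classes: [J], [K=L], [M].
Quotient map π: X → X/∼ sends J ↦ [J], K ↦ [K=L], L ↦ [K=L], M ↦ [M].
For each subset V ⊆ X/∼, compute π^{-1}(V) ⊆ X and check whether π^{-1}(V) ∈ τ. V is open in τ_Q iff π^{-1}(V) ∈ τ.
  V = {}: π^{-1}(V) = ∅ ∈ τ ✓.
  V = {[J]}: π^{-1}(V) = {J} ∉ τ ✗.
  V = {[K=L]}: π^{-1}(V) = {K, L} ∉ τ ✗.
  V = {[J], [K=L]}: π^{-1}(V) = {J, K, L} ∉ τ ✗.
  V = {[M]}: π^{-1}(V) = {M} ∉ τ ✗.
  V = {[J], [M]}: π^{-1}(V) = {J, M} ∉ τ ✗.
  V = {[K=L], [M]}: π^{-1}(V) = {K, L, M} ∈ τ ✓.
  V = {[J], [K=L], [M]}: π^{-1}(V) = {J, K, L, M} ∈ τ ✓.
Open sets in the quotient: τ_Q = {{}, {[K=L], [M]}, {[J], [K=L], [M]}} (3 elements).


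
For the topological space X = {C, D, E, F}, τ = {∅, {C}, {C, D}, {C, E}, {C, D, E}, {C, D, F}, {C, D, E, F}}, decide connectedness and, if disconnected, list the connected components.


(X, τ) is connected.

Find clopen sets (U ∈ τ with X ∖ U ∈ τ):
  U = ∅, X ∖ U = {C, D, E, F} — both open, so U is clopen.
  U = {C, D, E, F}, X ∖ U = ∅ — both open, so U is clopen.
Only trivial clopens (∅ and X) exist, so (X, τ) is connected.
Compute connected components by grouping points that agree on all clopens:
  component: {C, D, E, F}


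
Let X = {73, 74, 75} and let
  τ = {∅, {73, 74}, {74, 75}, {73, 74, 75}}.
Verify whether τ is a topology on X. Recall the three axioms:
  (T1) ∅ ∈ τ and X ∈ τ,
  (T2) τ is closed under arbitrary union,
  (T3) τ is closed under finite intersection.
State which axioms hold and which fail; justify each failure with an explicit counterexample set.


τ is NOT a topology on X.

Axiom (T1): ∅ ∈ τ? Yes; X ∈ τ? Yes.
Axiom (T2/T3): check pairwise unions and intersections of members of τ.
Counterexample for (T3): {73, 74} ∩ {74, 75} = {74} ∉ τ. Therefore τ is NOT a topology.


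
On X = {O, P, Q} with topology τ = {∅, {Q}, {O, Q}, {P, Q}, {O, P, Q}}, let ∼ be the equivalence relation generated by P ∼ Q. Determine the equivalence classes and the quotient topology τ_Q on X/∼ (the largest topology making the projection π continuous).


X/∼ = {[O], [P=Q]}; |τ_Q| = 3.

Equivalence classes: [O], [P=Q].
Quotient map π: X → X/∼ sends O ↦ [O], P ↦ [P=Q], Q ↦ [P=Q].
For each subset V ⊆ X/∼, compute π^{-1}(V) ⊆ X and check whether π^{-1}(V) ∈ τ. V is open in τ_Q iff π^{-1}(V) ∈ τ.
  V = {}: π^{-1}(V) = ∅ ∈ τ ✓.
  V = {[O]}: π^{-1}(V) = {O} ∉ τ ✗.
  V = {[P=Q]}: π^{-1}(V) = {P, Q} ∈ τ ✓.
  V = {[O], [P=Q]}: π^{-1}(V) = {O, P, Q} ∈ τ ✓.
Open sets in the quotient: τ_Q = {{}, {[P=Q]}, {[O], [P=Q]}} (3 elements).


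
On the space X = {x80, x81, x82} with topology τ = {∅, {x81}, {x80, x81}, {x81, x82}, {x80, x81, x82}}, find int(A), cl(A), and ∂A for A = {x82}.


int(A) = ∅, cl(A) = {x82}, ∂A = {x82}.

Closed sets in (X, τ) are complements of opens:
  closed(X, τ) = {∅, {x80}, {x82}, {x80, x82}, {x80, x81, x82}}.
int(A) = ⋃ {U ∈ τ : U ⊆ A}. Opens contained in A: ∅.
Taking the union of these: int(A) = ∅.
cl(A) = ⋂ {C closed : A ⊆ C}. Closed sets containing A: {x82}, {x80, x82}, {x80, x81, x82}.
Intersecting these: cl(A) = {x82}.
∂A = cl(A) ∖ int(A) = {x82} ∖ ∅ = {x82}.


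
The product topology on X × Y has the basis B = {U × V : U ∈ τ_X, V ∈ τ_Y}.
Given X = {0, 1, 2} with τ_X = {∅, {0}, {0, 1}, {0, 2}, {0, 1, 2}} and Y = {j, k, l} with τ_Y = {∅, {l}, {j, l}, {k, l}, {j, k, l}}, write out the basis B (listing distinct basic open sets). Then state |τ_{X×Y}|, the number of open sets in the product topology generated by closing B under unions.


Basis B = {∅ × ∅, {0} × {l}, {0} × {j, l}, {0} × {k, l}, {0, 1} × {l}, {0, 2} × {l}, {0} × {j, k, l}, {0, 1, 2} × {l}, {0, 1} × {j, l}, {0, 2} × {j, l}, {0, 1} × {k, l}, {0, 2} × {k, l}, {0, 1} × {j, k, l}, {0, 2} × {j, k, l}, {0, 1, 2} × {j, l}, {0, 1, 2} × {k, l}, {0, 1, 2} × {j, k, l}}; |τ_{X×Y}| = 48.

Enumerate products U × V with U ∈ τ_X, V ∈ τ_Y (deduplicated):
  ∅ × ∅ = {} (∅)
  {0} × {l} = {(0,l)}
  {0} × {j, l} = {(0,j), (0,l)}
  {0} × {k, l} = {(0,k), (0,l)}
  {0, 1} × {l} = {(0,l), (1,l)}
  {0, 2} × {l} = {(0,l), (2,l)}
  {0} × {j, k, l} = {(0,j), (0,k), (0,l)}
  {0, 1, 2} × {l} = {(0,l), (1,l), (2,l)}
  {0, 1} × {j, l} = {(0,j), (0,l), (1,j), (1,l)}
  {0, 2} × {j, l} = {(0,j), (0,l), (2,j), (2,l)}
  {0, 1} × {k, l} = {(0,k), (0,l), (1,k), (1,l)}
  {0, 2} × {k, l} = {(0,k), (0,l), (2,k), (2,l)}
  {0, 1} × {j, k, l} = {(0,j), (0,k), (0,l), (1,j), (1,k), (1,l)}
  {0, 2} × {j, k, l} = {(0,j), (0,k), (0,l), (2,j), (2,k), (2,l)}
  {0, 1, 2} × {j, l} = {(0,j), (0,l), (1,j), (1,l), (2,j), (2,l)}
  {0, 1, 2} × {k, l} = {(0,k), (0,l), (1,k), (1,l), (2,k), (2,l)}
  {0, 1, 2} × {j, k, l} = {(0,j), (0,k), (0,l), (1,j), (1,k), (1,l), (2,j), (2,k), (2,l)}
These 17 distinct sets form the basis B.
Close under arbitrary unions to get τ_{X×Y}; counting gives |τ_{X×Y}| = 48.


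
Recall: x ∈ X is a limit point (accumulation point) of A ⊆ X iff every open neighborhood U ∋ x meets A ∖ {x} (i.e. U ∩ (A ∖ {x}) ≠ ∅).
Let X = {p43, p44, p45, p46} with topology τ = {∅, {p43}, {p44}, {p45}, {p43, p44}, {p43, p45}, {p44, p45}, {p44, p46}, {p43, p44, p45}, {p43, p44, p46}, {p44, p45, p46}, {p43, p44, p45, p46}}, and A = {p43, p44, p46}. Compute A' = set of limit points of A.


A' = {p46}

For each x ∈ X, list the open sets U ∈ τ with x ∈ U, then check whether U ∩ (A ∖ {x}) ≠ ∅ for every such U.
  x = p43: open {p43} ∋ x has {p43} ∩ (A ∖ {p43}) = ∅, so x is NOT a limit point.
  x = p44: open {p44} ∋ x has {p44} ∩ (A ∖ {p44}) = ∅, so x is NOT a limit point.
  x = p45: open {p45} ∋ x has {p45} ∩ (A ∖ {p45}) = ∅, so x is NOT a limit point.
  x = p46: opens ∋ x are {p44, p46}, {p43, p44, p46}, {p44, p45, p46}, {p43, p44, p45, p46}; each meets A ∖ {p46}, so x IS a limit point.
Collecting: A' = {p46}.


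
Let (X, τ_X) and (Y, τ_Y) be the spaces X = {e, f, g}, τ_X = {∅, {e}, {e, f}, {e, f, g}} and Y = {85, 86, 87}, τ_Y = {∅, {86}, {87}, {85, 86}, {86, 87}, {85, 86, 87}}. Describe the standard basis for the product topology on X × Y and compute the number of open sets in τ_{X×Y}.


Basis B = {∅ × ∅, {e} × {86}, {e} × {87}, {e} × {85, 86}, {e} × {86, 87}, {e, f} × {86}, {e, f} × {87}, {e} × {85, 86, 87}, {e, f, g} × {86}, {e, f, g} × {87}, {e, f} × {85, 86}, {e, f} × {86, 87}, {e, f} × {85, 86, 87}, {e, f, g} × {85, 86}, {e, f, g} × {86, 87}, {e, f, g} × {85, 86, 87}}; |τ_{X×Y}| = 40.

Enumerate products U × V with U ∈ τ_X, V ∈ τ_Y (deduplicated):
  ∅ × ∅ = {} (∅)
  {e} × {86} = {(e,86)}
  {e} × {87} = {(e,87)}
  {e} × {85, 86} = {(e,85), (e,86)}
  {e} × {86, 87} = {(e,86), (e,87)}
  {e, f} × {86} = {(e,86), (f,86)}
  {e, f} × {87} = {(e,87), (f,87)}
  {e} × {85, 86, 87} = {(e,85), (e,86), (e,87)}
  {e, f, g} × {86} = {(e,86), (f,86), (g,86)}
  {e, f, g} × {87} = {(e,87), (f,87), (g,87)}
  {e, f} × {85, 86} = {(e,85), (e,86), (f,85), (f,86)}
  {e, f} × {86, 87} = {(e,86), (e,87), (f,86), (f,87)}
  {e, f} × {85, 86, 87} = {(e,85), (e,86), (e,87), (f,85), (f,86), (f,87)}
  {e, f, g} × {85, 86} = {(e,85), (e,86), (f,85), (f,86), (g,85), (g,86)}
  {e, f, g} × {86, 87} = {(e,86), (e,87), (f,86), (f,87), (g,86), (g,87)}
  {e, f, g} × {85, 86, 87} = {(e,85), (e,86), (e,87), (f,85), (f,86), (f,87), (g,85), (g,86), (g,87)}
These 16 distinct sets form the basis B.
Close under arbitrary unions to get τ_{X×Y}; counting gives |τ_{X×Y}| = 40.


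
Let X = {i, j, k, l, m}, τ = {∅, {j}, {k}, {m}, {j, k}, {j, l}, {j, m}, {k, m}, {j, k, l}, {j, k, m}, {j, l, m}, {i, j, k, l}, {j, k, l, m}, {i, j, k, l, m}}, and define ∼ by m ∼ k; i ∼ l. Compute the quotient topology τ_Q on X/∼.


X/∼ = {[i=l], [j], [k=m]}; |τ_Q| = 5.

Equivalence classes: [i=l], [j], [k=m].
Quotient map π: X → X/∼ sends i ↦ [i=l], j ↦ [j], k ↦ [k=m], l ↦ [i=l], m ↦ [k=m].
For each subset V ⊆ X/∼, compute π^{-1}(V) ⊆ X and check whether π^{-1}(V) ∈ τ. V is open in τ_Q iff π^{-1}(V) ∈ τ.
  V = {}: π^{-1}(V) = ∅ ∈ τ ✓.
  V = {[i=l]}: π^{-1}(V) = {i, l} ∉ τ ✗.
  V = {[j]}: π^{-1}(V) = {j} ∈ τ ✓.
  V = {[i=l], [j]}: π^{-1}(V) = {i, j, l} ∉ τ ✗.
  V = {[k=m]}: π^{-1}(V) = {k, m} ∈ τ ✓.
  V = {[i=l], [k=m]}: π^{-1}(V) = {i, k, l, m} ∉ τ ✗.
  V = {[j], [k=m]}: π^{-1}(V) = {j, k, m} ∈ τ ✓.
  V = {[i=l], [j], [k=m]}: π^{-1}(V) = {i, j, k, l, m} ∈ τ ✓.
Open sets in the quotient: τ_Q = {{}, {[j]}, {[k=m]}, {[j], [k=m]}, {[i=l], [j], [k=m]}} (5 elements).


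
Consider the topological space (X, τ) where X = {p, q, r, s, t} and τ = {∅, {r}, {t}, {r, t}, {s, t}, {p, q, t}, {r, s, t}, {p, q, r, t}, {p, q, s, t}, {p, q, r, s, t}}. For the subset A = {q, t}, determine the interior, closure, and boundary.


int(A) = {t}, cl(A) = {p, q, s, t}, ∂A = {p, q, s}.

Closed sets in (X, τ) are complements of opens:
  closed(X, τ) = {∅, {r}, {s}, {p, q}, {r, s}, {p, q, r}, {p, q, s}, {p, q, r, s}, {p, q, s, t}, {p, q, r, s, t}}.
int(A) = ⋃ {U ∈ τ : U ⊆ A}. Opens contained in A: ∅, {t}.
Taking the union of these: int(A) = {t}.
cl(A) = ⋂ {C closed : A ⊆ C}. Closed sets containing A: {p, q, s, t}, {p, q, r, s, t}.
Intersecting these: cl(A) = {p, q, s, t}.
∂A = cl(A) ∖ int(A) = {p, q, s, t} ∖ {t} = {p, q, s}.


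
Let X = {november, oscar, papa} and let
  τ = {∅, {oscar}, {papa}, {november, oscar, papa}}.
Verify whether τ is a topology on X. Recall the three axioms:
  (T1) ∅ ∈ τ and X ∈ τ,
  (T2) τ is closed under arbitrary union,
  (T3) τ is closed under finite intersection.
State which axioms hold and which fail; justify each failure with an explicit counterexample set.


τ is NOT a topology on X.

Axiom (T1): ∅ ∈ τ? Yes; X ∈ τ? Yes.
Axiom (T2/T3): check pairwise unions and intersections of members of τ.
Counterexample for (T2): {oscar} ∪ {papa} = {oscar, papa} ∉ τ. Therefore τ is NOT a topology.


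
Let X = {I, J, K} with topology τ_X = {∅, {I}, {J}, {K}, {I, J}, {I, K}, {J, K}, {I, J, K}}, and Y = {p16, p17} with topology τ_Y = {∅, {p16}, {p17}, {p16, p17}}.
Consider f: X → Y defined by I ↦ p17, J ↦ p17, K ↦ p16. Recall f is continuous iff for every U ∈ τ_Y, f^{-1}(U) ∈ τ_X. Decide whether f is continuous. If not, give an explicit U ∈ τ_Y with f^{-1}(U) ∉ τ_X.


f IS continuous.

Compute f^{-1}(U) for each U ∈ τ_Y:
  U = ∅: f^{-1}(U) = ∅ ∈ τ_X ✓.
  U = {p16}: f^{-1}(U) = {K} ∈ τ_X ✓.
  U = {p17}: f^{-1}(U) = {I, J} ∈ τ_X ✓.
  U = {p16, p17}: f^{-1}(U) = {I, J, K} ∈ τ_X ✓.
Every preimage lies in τ_X, so f IS continuous.


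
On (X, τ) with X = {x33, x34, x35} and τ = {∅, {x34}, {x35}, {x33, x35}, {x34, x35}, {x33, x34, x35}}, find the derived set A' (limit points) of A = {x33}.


A' = ∅

For each x ∈ X, list the open sets U ∈ τ with x ∈ U, then check whether U ∩ (A ∖ {x}) ≠ ∅ for every such U.
  x = x33: open {x33, x35} ∋ x has {x33, x35} ∩ (A ∖ {x33}) = ∅, so x is NOT a limit point.
  x = x34: open {x34} ∋ x has {x34} ∩ (A ∖ {x34}) = ∅, so x is NOT a limit point.
  x = x35: open {x35} ∋ x has {x35} ∩ (A ∖ {x35}) = ∅, so x is NOT a limit point.
Collecting: A' = ∅.


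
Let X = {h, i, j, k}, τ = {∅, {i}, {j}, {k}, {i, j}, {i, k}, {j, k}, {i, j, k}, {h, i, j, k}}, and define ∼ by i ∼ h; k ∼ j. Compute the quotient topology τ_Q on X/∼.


X/∼ = {[h=i], [j=k]}; |τ_Q| = 3.

Equivalence classes: [h=i], [j=k].
Quotient map π: X → X/∼ sends h ↦ [h=i], i ↦ [h=i], j ↦ [j=k], k ↦ [j=k].
For each subset V ⊆ X/∼, compute π^{-1}(V) ⊆ X and check whether π^{-1}(V) ∈ τ. V is open in τ_Q iff π^{-1}(V) ∈ τ.
  V = {}: π^{-1}(V) = ∅ ∈ τ ✓.
  V = {[h=i]}: π^{-1}(V) = {h, i} ∉ τ ✗.
  V = {[j=k]}: π^{-1}(V) = {j, k} ∈ τ ✓.
  V = {[h=i], [j=k]}: π^{-1}(V) = {h, i, j, k} ∈ τ ✓.
Open sets in the quotient: τ_Q = {{}, {[j=k]}, {[h=i], [j=k]}} (3 elements).


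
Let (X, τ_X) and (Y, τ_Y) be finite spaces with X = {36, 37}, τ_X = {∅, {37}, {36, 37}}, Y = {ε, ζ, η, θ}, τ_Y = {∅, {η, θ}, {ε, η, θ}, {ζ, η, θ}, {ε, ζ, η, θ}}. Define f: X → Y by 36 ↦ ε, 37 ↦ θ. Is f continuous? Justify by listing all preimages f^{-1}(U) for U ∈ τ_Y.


f IS continuous.

Compute f^{-1}(U) for each U ∈ τ_Y:
  U = ∅: f^{-1}(U) = ∅ ∈ τ_X ✓.
  U = {η, θ}: f^{-1}(U) = {37} ∈ τ_X ✓.
  U = {ε, η, θ}: f^{-1}(U) = {36, 37} ∈ τ_X ✓.
  U = {ζ, η, θ}: f^{-1}(U) = {37} ∈ τ_X ✓.
  U = {ε, ζ, η, θ}: f^{-1}(U) = {36, 37} ∈ τ_X ✓.
Every preimage lies in τ_X, so f IS continuous.


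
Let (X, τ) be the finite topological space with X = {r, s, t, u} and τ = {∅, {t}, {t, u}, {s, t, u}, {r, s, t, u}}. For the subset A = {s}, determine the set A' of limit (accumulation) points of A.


A' = {r}

For each x ∈ X, list the open sets U ∈ τ with x ∈ U, then check whether U ∩ (A ∖ {x}) ≠ ∅ for every such U.
  x = r: opens ∋ x are {r, s, t, u}; each meets A ∖ {r}, so x IS a limit point.
  x = s: open {s, t, u} ∋ x has {s, t, u} ∩ (A ∖ {s}) = ∅, so x is NOT a limit point.
  x = t: open {t} ∋ x has {t} ∩ (A ∖ {t}) = ∅, so x is NOT a limit point.
  x = u: open {t, u} ∋ x has {t, u} ∩ (A ∖ {u}) = ∅, so x is NOT a limit point.
Collecting: A' = {r}.


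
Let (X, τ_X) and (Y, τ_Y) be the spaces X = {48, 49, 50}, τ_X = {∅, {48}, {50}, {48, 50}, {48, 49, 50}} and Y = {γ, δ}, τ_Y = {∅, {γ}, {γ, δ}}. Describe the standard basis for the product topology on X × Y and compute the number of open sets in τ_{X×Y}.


Basis B = {∅ × ∅, {48} × {γ}, {50} × {γ}, {48} × {γ, δ}, {48, 50} × {γ}, {50} × {γ, δ}, {48, 49, 50} × {γ}, {48, 50} × {γ, δ}, {48, 49, 50} × {γ, δ}}; |τ_{X×Y}| = 14.

Enumerate products U × V with U ∈ τ_X, V ∈ τ_Y (deduplicated):
  ∅ × ∅ = {} (∅)
  {48} × {γ} = {(48,γ)}
  {50} × {γ} = {(50,γ)}
  {48} × {γ, δ} = {(48,γ), (48,δ)}
  {48, 50} × {γ} = {(48,γ), (50,γ)}
  {50} × {γ, δ} = {(50,γ), (50,δ)}
  {48, 49, 50} × {γ} = {(48,γ), (49,γ), (50,γ)}
  {48, 50} × {γ, δ} = {(48,γ), (48,δ), (50,γ), (50,δ)}
  {48, 49, 50} × {γ, δ} = {(48,γ), (48,δ), (49,γ), (49,δ), (50,γ), (50,δ)}
These 9 distinct sets form the basis B.
Close under arbitrary unions to get τ_{X×Y}; counting gives |τ_{X×Y}| = 14.


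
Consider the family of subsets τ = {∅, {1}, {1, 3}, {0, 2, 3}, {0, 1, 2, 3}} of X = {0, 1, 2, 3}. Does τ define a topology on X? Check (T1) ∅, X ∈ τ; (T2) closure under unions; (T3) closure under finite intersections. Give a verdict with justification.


τ is NOT a topology on X.

Axiom (T1): ∅ ∈ τ? Yes; X ∈ τ? Yes.
Axiom (T2/T3): check pairwise unions and intersections of members of τ.
Counterexample for (T3): {1, 3} ∩ {0, 2, 3} = {3} ∉ τ. Therefore τ is NOT a topology.


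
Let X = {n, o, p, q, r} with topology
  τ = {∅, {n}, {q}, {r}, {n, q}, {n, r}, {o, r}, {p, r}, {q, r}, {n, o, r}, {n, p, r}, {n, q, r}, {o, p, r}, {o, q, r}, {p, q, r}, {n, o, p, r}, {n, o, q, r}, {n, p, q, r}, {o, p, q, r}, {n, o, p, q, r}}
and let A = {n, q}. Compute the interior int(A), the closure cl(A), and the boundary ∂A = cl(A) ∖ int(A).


int(A) = {n, q}, cl(A) = {n, q}, ∂A = ∅.

Closed sets in (X, τ) are complements of opens:
  closed(X, τ) = {∅, {n}, {o}, {p}, {q}, {n, o}, {n, p}, {n, q}, {o, p}, {o, q}, {p, q}, {n, o, p}, {n, o, q}, {n, p, q}, {o, p, q}, {o, p, r}, {n, o, p, q}, {n, o, p, r}, {o, p, q, r}, {n, o, p, q, r}}.
int(A) = ⋃ {U ∈ τ : U ⊆ A}. Opens contained in A: ∅, {n}, {q}, {n, q}.
Taking the union of these: int(A) = {n, q}.
cl(A) = ⋂ {C closed : A ⊆ C}. Closed sets containing A: {n, q}, {n, o, q}, {n, p, q}, {n, o, p, q}, {n, o, p, q, r}.
Intersecting these: cl(A) = {n, q}.
∂A = cl(A) ∖ int(A) = {n, q} ∖ {n, q} = ∅.


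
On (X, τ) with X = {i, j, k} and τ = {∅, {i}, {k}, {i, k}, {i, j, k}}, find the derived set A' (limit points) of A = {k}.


A' = {j}

For each x ∈ X, list the open sets U ∈ τ with x ∈ U, then check whether U ∩ (A ∖ {x}) ≠ ∅ for every such U.
  x = i: open {i} ∋ x has {i} ∩ (A ∖ {i}) = ∅, so x is NOT a limit point.
  x = j: opens ∋ x are {i, j, k}; each meets A ∖ {j}, so x IS a limit point.
  x = k: open {k} ∋ x has {k} ∩ (A ∖ {k}) = ∅, so x is NOT a limit point.
Collecting: A' = {j}.


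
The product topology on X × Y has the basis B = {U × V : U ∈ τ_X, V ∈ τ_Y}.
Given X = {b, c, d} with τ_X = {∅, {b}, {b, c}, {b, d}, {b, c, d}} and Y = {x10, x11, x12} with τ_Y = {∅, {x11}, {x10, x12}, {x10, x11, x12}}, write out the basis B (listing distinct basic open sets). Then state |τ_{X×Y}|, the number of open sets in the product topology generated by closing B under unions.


Basis B = {∅ × ∅, {b} × {x11}, {b} × {x10, x12}, {b, c} × {x11}, {b, d} × {x11}, {b} × {x10, x11, x12}, {b, c, d} × {x11}, {b, c} × {x10, x12}, {b, d} × {x10, x12}, {b, c} × {x10, x11, x12}, {b, d} × {x10, x11, x12}, {b, c, d} × {x10, x12}, {b, c, d} × {x10, x11, x12}}; |τ_{X×Y}| = 25.

Enumerate products U × V with U ∈ τ_X, V ∈ τ_Y (deduplicated):
  ∅ × ∅ = {} (∅)
  {b} × {x11} = {(b,x11)}
  {b} × {x10, x12} = {(b,x10), (b,x12)}
  {b, c} × {x11} = {(b,x11), (c,x11)}
  {b, d} × {x11} = {(b,x11), (d,x11)}
  {b} × {x10, x11, x12} = {(b,x10), (b,x11), (b,x12)}
  {b, c, d} × {x11} = {(b,x11), (c,x11), (d,x11)}
  {b, c} × {x10, x12} = {(b,x10), (b,x12), (c,x10), (c,x12)}
  {b, d} × {x10, x12} = {(b,x10), (b,x12), (d,x10), (d,x12)}
  {b, c} × {x10, x11, x12} = {(b,x10), (b,x11), (b,x12), (c,x10), (c,x11), (c,x12)}
  {b, d} × {x10, x11, x12} = {(b,x10), (b,x11), (b,x12), (d,x10), (d,x11), (d,x12)}
  {b, c, d} × {x10, x12} = {(b,x10), (b,x12), (c,x10), (c,x12), (d,x10), (d,x12)}
  {b, c, d} × {x10, x11, x12} = {(b,x10), (b,x11), (b,x12), (c,x10), (c,x11), (c,x12), (d,x10), (d,x11), (d,x12)}
These 13 distinct sets form the basis B.
Close under arbitrary unions to get τ_{X×Y}; counting gives |τ_{X×Y}| = 25.


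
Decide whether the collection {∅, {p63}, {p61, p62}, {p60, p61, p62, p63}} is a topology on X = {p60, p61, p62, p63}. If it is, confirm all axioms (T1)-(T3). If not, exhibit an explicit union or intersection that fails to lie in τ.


τ is NOT a topology on X.

Axiom (T1): ∅ ∈ τ? Yes; X ∈ τ? Yes.
Axiom (T2/T3): check pairwise unions and intersections of members of τ.
Counterexample for (T2): {p63} ∪ {p61, p62} = {p61, p62, p63} ∉ τ. Therefore τ is NOT a topology.


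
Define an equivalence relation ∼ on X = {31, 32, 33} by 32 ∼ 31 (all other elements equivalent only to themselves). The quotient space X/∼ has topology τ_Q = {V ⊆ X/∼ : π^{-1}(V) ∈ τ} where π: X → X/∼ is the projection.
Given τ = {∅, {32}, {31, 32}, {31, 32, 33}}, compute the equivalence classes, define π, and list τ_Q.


X/∼ = {[31=32], [33]}; |τ_Q| = 3.

Equivalence classes: [31=32], [33].
Quotient map π: X → X/∼ sends 31 ↦ [31=32], 32 ↦ [31=32], 33 ↦ [33].
For each subset V ⊆ X/∼, compute π^{-1}(V) ⊆ X and check whether π^{-1}(V) ∈ τ. V is open in τ_Q iff π^{-1}(V) ∈ τ.
  V = {}: π^{-1}(V) = ∅ ∈ τ ✓.
  V = {[31=32]}: π^{-1}(V) = {31, 32} ∈ τ ✓.
  V = {[33]}: π^{-1}(V) = {33} ∉ τ ✗.
  V = {[31=32], [33]}: π^{-1}(V) = {31, 32, 33} ∈ τ ✓.
Open sets in the quotient: τ_Q = {{}, {[31=32]}, {[31=32], [33]}} (3 elements).


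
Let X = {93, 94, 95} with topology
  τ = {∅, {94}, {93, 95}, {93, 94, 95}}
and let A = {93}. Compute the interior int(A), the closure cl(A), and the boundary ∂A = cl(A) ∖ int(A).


int(A) = ∅, cl(A) = {93, 95}, ∂A = {93, 95}.

Closed sets in (X, τ) are complements of opens:
  closed(X, τ) = {∅, {94}, {93, 95}, {93, 94, 95}}.
int(A) = ⋃ {U ∈ τ : U ⊆ A}. Opens contained in A: ∅.
Taking the union of these: int(A) = ∅.
cl(A) = ⋂ {C closed : A ⊆ C}. Closed sets containing A: {93, 95}, {93, 94, 95}.
Intersecting these: cl(A) = {93, 95}.
∂A = cl(A) ∖ int(A) = {93, 95} ∖ ∅ = {93, 95}.


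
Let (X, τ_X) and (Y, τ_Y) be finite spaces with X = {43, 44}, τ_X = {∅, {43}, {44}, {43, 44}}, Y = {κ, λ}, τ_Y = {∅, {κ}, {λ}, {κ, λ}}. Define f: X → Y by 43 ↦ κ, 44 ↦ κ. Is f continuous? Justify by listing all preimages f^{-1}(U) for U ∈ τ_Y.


f IS continuous.

Compute f^{-1}(U) for each U ∈ τ_Y:
  U = ∅: f^{-1}(U) = ∅ ∈ τ_X ✓.
  U = {κ}: f^{-1}(U) = {43, 44} ∈ τ_X ✓.
  U = {λ}: f^{-1}(U) = ∅ ∈ τ_X ✓.
  U = {κ, λ}: f^{-1}(U) = {43, 44} ∈ τ_X ✓.
Every preimage lies in τ_X, so f IS continuous.


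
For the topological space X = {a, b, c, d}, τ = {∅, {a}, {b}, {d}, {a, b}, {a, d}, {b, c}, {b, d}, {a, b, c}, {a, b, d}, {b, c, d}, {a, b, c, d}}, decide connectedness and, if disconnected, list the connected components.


(X, τ) is disconnected; components = [{a}, {d}, {b, c}].

Find clopen sets (U ∈ τ with X ∖ U ∈ τ):
  U = ∅, X ∖ U = {a, b, c, d} — both open, so U is clopen.
  U = {a}, X ∖ U = {b, c, d} — both open, so U is clopen.
  U = {d}, X ∖ U = {a, b, c} — both open, so U is clopen.
  U = {a, d}, X ∖ U = {b, c} — both open, so U is clopen.
  U = {b, c}, X ∖ U = {a, d} — both open, so U is clopen.
  U = {a, b, c}, X ∖ U = {d} — both open, so U is clopen.
  U = {b, c, d}, X ∖ U = {a} — both open, so U is clopen.
  U = {a, b, c, d}, X ∖ U = ∅ — both open, so U is clopen.
Nontrivial clopen(s) exist: e.g. {a, b, c}. So (X, τ) is disconnected.
Compute connected components by grouping points that agree on all clopens:
  component: {a}
  component: {d}
  component: {b, c}


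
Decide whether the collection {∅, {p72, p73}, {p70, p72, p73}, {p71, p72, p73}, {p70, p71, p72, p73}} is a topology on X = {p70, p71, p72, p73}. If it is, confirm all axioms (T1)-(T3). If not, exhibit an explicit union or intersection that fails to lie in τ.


τ IS a topology on X.

Axiom (T1): ∅ ∈ τ? Yes; X ∈ τ? Yes.
Axiom (T2/T3): check pairwise unions and intersections of members of τ.
All pairwise intersections and unions checked — each lies in τ. Therefore τ satisfies (T1), (T2), (T3): it IS a topology on X.
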